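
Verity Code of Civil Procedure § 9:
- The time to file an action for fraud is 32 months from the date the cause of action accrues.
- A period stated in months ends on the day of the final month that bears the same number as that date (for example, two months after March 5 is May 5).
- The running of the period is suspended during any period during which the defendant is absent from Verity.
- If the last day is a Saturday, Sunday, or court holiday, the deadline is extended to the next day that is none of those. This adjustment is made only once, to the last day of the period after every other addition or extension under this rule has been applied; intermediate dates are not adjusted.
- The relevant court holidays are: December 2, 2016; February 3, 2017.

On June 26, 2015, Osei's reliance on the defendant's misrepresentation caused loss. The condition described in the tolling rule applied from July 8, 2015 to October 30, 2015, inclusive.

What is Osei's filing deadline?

June 21, 2018

32 months after June 26, 2015 is February 26, 2018.
From July 8, 2015 through October 30, 2015 inclusive is 115 days; tolling adds 115 days: February 26, 2018 + 115 days = June 21, 2018.
June 21, 2018 is a Thursday and not a court holiday, so no extension applies.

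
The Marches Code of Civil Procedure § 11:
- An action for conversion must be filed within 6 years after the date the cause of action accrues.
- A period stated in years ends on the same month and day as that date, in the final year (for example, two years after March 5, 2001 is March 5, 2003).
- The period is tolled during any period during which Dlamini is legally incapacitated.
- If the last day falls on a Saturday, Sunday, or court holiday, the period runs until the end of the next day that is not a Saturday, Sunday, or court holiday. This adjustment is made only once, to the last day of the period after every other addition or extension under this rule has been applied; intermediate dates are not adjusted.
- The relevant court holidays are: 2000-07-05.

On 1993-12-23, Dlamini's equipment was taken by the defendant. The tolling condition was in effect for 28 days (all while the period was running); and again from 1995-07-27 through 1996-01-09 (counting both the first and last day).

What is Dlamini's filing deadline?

July 6, 2000

6 years after 1993-12-23 is December 23, 1999.
Tolling adds 28 days: December 23, 1999 + 28 days = January 20, 2000.
From July 27, 1995 through January 9, 1996 inclusive is 167 days; tolling adds 167 days: January 20, 2000 + 167 days = July 5, 2000.
July 5, 2000 is a listed holiday. The next qualifying day is July 6, 2000.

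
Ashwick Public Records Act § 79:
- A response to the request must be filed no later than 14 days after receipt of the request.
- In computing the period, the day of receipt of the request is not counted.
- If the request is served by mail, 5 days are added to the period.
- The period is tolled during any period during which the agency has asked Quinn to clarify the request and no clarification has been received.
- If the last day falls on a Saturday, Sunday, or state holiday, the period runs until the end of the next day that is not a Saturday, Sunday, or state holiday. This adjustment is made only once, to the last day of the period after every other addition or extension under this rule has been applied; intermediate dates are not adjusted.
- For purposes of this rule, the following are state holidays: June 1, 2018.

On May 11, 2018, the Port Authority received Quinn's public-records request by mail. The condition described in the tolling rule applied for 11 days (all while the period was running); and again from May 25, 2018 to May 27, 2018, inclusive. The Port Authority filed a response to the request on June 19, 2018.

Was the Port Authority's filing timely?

No

14 days after May 11, 2018 is May 25, 2018.
Service was by mail, adding 5 days: May 25, 2018 + 5 days = May 30, 2018.
Tolling adds 11 days: May 30, 2018 + 11 days = June 10, 2018.
From May 25, 2018 through May 27, 2018 inclusive is 3 days; tolling adds 3 days: June 10, 2018 + 3 days = June 13, 2018.
June 13, 2018 is a Wednesday and not a state holiday, so no extension applies.
The deadline is June 13, 2018; the filing on June 19, 2018 is after that date.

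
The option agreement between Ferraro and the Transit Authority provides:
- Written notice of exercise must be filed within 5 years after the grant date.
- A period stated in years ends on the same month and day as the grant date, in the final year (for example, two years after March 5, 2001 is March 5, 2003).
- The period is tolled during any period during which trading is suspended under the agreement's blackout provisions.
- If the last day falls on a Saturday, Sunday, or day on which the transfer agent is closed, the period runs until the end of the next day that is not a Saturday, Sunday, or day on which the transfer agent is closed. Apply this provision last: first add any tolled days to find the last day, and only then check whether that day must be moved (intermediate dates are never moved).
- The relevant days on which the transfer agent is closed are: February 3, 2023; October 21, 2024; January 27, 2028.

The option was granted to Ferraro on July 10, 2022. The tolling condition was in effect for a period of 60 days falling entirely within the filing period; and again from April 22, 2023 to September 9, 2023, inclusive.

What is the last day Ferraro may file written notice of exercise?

5 years after July 10, 2022 is July 10, 2027.
Tolling adds 60 days: July 10, 2027 + 60 days = September 8, 2027.
From April 22, 2023 through September 9, 2023 inclusive is 141 days; tolling adds 141 days: September 8, 2027 + 141 days = January 27, 2028.
January 27, 2028 is a listed holiday. The next qualifying day is January 28, 2028.

January 28, 2028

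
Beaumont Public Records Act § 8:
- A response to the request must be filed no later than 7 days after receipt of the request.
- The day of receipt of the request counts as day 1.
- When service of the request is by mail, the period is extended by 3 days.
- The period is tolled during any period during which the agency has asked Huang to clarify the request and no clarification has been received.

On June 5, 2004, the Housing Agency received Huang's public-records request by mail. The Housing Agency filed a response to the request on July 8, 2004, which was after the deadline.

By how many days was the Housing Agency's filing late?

Counting June 5, 2004 as day 1, day 7 is June 11, 2004.
Service was by mail, adding 3 days: June 11, 2004 + 3 days = June 14, 2004.
The deadline is June 14, 2004; from June 14, 2004 to July 8, 2004 is 24 days.

24 days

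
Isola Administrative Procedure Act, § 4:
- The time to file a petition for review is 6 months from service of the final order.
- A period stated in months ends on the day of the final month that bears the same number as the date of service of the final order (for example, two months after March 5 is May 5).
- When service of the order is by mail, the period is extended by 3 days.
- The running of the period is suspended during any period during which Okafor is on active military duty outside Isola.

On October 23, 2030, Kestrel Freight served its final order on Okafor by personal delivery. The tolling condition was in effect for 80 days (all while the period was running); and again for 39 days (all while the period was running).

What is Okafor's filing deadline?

6 months after October 23, 2030 is April 23, 2031.
Service was not by mail, so no mail extension applies.
Tolling adds 80 days: April 23, 2031 + 80 days = July 12, 2031.
Tolling adds 39 days: July 12, 2031 + 39 days = August 20, 2031.

August 20, 2031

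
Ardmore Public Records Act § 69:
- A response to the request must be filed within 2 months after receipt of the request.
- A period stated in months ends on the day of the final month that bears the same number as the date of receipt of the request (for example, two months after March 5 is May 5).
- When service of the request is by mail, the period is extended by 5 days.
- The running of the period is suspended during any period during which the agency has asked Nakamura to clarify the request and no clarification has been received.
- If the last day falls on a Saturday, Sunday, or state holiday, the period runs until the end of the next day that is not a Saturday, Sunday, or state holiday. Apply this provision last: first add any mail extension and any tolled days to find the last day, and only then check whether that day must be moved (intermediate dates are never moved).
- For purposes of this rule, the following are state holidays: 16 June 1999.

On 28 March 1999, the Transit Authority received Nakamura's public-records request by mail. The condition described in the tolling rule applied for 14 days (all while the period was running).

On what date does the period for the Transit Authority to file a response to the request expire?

June 17, 1999

2 months after 28 March 1999 is May 28, 1999.
Service was by mail, adding 5 days: May 28, 1999 + 5 days = June 2, 1999.
Tolling adds 14 days: June 2, 1999 + 14 days = June 16, 1999.
June 16, 1999 is a listed holiday. The next qualifying day is June 17, 1999.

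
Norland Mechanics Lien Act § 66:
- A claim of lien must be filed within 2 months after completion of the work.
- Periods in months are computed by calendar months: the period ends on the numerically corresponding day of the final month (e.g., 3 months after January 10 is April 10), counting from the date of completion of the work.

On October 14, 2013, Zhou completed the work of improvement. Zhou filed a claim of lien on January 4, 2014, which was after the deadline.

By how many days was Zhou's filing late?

2 months after October 14, 2013 is December 14, 2013.
The deadline is December 14, 2013; from December 14, 2013 to January 4, 2014 is 21 days.

21 days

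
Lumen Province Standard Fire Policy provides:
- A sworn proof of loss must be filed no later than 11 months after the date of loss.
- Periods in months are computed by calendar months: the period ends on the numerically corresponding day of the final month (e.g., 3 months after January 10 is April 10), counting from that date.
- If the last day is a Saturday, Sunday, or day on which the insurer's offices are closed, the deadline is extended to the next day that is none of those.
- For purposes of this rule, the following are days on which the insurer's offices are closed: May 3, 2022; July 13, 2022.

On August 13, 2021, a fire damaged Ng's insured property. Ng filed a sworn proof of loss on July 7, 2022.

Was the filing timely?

Yes

11 months after August 13, 2021 is July 13, 2022.
July 13, 2022 is a listed holiday. The next qualifying day is July 14, 2022.
The deadline is July 14, 2022; the filing on July 7, 2022 is on or before that date.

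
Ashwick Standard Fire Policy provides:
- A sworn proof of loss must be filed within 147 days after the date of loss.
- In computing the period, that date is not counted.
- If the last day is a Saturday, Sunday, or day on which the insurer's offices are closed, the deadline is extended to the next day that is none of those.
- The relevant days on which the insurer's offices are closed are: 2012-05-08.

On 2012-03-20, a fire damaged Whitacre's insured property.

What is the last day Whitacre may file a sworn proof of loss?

147 days after 2012-03-20 is August 14, 2012.
August 14, 2012 is a Tuesday and not a day on which the insurer's offices are closed, so no extension applies.

August 14, 2012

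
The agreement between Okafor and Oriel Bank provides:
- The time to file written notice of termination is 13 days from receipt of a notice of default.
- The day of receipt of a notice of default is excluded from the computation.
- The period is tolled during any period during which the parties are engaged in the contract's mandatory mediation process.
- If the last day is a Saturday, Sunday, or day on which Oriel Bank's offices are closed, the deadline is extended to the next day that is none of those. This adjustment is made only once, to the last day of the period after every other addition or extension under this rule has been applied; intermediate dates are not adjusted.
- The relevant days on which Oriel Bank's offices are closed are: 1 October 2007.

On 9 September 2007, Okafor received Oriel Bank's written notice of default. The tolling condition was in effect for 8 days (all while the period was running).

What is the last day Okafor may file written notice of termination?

13 days after 9 September 2007 is September 22, 2007.
Tolling adds 8 days: September 22, 2007 + 8 days = September 30, 2007.
September 30, 2007 is Sunday; October 1, 2007 is a listed holiday. The next qualifying day is October 2, 2007.

October 2, 2007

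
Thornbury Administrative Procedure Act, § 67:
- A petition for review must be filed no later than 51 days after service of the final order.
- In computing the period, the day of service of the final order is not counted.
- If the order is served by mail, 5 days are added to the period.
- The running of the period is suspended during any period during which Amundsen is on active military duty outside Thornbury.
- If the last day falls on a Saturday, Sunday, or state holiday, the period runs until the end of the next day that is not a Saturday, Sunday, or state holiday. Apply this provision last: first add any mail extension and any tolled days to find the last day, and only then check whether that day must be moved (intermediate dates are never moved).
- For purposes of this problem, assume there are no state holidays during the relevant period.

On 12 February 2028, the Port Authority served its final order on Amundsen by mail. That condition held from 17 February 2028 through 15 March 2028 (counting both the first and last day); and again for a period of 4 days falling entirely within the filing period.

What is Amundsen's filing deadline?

51 days after 12 February 2028 is April 3, 2028.
Service was by mail, adding 5 days: April 3, 2028 + 5 days = April 8, 2028.
From February 17, 2028 through March 15, 2028 inclusive is 28 days; tolling adds 28 days: April 8, 2028 + 28 days = May 6, 2028.
Tolling adds 4 days: May 6, 2028 + 4 days = May 10, 2028.
May 10, 2028 is a Wednesday and not a state holiday, so no extension applies.

May 10, 2028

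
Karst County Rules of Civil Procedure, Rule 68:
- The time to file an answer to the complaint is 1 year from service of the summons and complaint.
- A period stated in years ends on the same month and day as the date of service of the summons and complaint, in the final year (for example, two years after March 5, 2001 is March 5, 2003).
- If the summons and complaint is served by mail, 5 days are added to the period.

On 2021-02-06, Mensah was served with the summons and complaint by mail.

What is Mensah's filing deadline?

February 11, 2022

1 year after 2021-02-06 is February 6, 2022.
Service was by mail, adding 5 days: February 6, 2022 + 5 days = February 11, 2022.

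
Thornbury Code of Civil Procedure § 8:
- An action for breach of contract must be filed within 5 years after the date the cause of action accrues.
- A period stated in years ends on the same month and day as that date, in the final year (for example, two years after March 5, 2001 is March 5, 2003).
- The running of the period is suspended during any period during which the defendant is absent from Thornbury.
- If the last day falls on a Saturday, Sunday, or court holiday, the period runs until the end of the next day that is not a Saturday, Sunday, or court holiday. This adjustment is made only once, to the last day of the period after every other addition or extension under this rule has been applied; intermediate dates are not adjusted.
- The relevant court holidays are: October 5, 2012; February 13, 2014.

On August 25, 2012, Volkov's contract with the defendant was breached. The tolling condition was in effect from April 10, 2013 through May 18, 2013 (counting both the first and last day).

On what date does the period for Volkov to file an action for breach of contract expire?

October 3, 2017

5 years after August 25, 2012 is August 25, 2017.
From April 10, 2013 through May 18, 2013 inclusive is 39 days; tolling adds 39 days: August 25, 2017 + 39 days = October 3, 2017.
October 3, 2017 is a Tuesday and not a court holiday, so no extension applies.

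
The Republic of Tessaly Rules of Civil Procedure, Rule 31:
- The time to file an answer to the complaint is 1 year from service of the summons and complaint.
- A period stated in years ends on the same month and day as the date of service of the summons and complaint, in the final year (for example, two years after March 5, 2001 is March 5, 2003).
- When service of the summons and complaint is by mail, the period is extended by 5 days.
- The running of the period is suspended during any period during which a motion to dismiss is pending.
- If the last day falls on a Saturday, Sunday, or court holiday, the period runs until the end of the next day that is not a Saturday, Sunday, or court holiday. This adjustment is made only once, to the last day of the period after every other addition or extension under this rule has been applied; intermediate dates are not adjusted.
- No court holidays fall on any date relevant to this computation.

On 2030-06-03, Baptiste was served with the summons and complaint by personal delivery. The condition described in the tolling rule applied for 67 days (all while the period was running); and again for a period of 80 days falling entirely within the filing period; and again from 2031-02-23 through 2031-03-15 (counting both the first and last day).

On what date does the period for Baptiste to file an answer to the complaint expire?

November 18, 2031

1 year after 2030-06-03 is June 3, 2031.
Service was not by mail, so no mail extension applies.
Tolling adds 67 days: June 3, 2031 + 67 days = August 9, 2031.
Tolling adds 80 days: August 9, 2031 + 80 days = October 28, 2031.
From February 23, 2031 through March 15, 2031 inclusive is 21 days; tolling adds 21 days: October 28, 2031 + 21 days = November 18, 2031.
November 18, 2031 is a Tuesday and not a court holiday, so no extension applies.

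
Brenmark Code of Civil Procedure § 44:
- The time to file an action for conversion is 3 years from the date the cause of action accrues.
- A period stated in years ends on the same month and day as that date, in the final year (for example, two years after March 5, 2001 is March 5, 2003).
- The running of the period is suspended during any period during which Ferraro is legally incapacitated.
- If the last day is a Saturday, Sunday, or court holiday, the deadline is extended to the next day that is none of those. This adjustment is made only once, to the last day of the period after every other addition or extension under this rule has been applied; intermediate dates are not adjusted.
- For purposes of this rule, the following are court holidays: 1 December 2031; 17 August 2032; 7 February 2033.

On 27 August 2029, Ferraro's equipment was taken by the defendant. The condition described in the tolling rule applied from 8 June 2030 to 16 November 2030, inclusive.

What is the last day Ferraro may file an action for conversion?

3 years after 27 August 2029 is August 27, 2032.
From June 8, 2030 through November 16, 2030 inclusive is 162 days; tolling adds 162 days: August 27, 2032 + 162 days = February 5, 2033.
February 5, 2033 is Saturday; February 6, 2033 is Sunday; February 7, 2033 is a listed holiday. The next qualifying day is February 8, 2033.

February 8, 2033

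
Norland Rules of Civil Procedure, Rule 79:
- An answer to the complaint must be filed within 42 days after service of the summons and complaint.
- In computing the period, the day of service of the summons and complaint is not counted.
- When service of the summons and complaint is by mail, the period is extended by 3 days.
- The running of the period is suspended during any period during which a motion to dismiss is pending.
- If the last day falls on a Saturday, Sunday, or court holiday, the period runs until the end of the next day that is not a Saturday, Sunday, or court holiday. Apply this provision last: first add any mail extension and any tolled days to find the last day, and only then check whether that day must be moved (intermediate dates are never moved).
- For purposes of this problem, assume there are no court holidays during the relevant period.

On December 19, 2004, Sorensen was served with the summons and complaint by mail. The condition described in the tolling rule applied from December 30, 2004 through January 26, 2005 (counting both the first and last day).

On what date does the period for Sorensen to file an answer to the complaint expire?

March 2, 2005

42 days after December 19, 2004 is January 30, 2005.
Service was by mail, adding 3 days: January 30, 2005 + 3 days = February 2, 2005.
From December 30, 2004 through January 26, 2005 inclusive is 28 days; tolling adds 28 days: February 2, 2005 + 28 days = March 2, 2005.
March 2, 2005 is a Wednesday and not a court holiday, so no extension applies.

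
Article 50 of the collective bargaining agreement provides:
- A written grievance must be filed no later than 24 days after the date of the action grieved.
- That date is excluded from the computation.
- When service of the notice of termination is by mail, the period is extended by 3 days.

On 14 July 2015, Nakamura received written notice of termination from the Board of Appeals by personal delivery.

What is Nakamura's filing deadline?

August 7, 2015

24 days after 14 July 2015 is August 7, 2015.
Service was not by mail, so no mail extension applies.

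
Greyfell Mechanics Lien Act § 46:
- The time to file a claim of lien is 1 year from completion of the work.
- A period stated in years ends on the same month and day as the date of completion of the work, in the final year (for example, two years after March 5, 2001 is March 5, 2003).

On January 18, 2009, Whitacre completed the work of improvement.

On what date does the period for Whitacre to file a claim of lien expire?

1 year after January 18, 2009 is January 18, 2010.

January 18, 2010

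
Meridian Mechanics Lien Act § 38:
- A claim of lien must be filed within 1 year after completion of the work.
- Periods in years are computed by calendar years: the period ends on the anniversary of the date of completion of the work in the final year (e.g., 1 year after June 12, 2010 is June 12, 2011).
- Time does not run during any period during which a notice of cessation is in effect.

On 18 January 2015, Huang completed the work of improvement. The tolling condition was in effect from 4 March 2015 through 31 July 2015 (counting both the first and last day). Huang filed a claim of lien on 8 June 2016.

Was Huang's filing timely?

Yes

1 year after 18 January 2015 is January 18, 2016.
From March 4, 2015 through July 31, 2015 inclusive is 150 days; tolling adds 150 days: January 18, 2016 + 150 days = June 16, 2016.
The deadline is June 16, 2016; the filing on June 8, 2016 is on or before that date.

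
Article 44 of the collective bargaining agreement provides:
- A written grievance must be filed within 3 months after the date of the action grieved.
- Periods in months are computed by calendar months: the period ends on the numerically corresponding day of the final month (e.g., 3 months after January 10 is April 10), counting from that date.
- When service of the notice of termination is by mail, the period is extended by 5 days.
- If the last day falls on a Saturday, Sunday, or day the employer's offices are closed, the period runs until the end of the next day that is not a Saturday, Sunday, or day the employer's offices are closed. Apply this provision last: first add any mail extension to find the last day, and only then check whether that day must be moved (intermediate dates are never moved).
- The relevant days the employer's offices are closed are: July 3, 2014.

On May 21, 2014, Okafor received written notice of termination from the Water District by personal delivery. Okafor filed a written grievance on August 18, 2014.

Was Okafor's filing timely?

3 months after May 21, 2014 is August 21, 2014.
Service was not by mail, so no mail extension applies.
August 21, 2014 is a Thursday and not a day the employer's offices are closed, so no extension applies.
The deadline is August 21, 2014; the filing on August 18, 2014 is on or before that date.

Yes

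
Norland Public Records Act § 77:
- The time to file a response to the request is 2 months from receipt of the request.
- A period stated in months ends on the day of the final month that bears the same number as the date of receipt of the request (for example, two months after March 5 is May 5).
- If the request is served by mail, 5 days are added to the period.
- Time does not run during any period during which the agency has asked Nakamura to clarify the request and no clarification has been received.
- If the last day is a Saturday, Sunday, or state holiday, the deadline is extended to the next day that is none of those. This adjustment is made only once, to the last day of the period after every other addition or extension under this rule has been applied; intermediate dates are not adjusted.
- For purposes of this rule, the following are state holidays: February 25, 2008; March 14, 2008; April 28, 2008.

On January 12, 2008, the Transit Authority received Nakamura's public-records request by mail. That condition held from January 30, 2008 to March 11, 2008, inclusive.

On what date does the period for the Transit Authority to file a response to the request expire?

2 months after January 12, 2008 is March 12, 2008.
Service was by mail, adding 5 days: March 12, 2008 + 5 days = March 17, 2008.
From January 30, 2008 through March 11, 2008 inclusive is 42 days; tolling adds 42 days: March 17, 2008 + 42 days = April 28, 2008.
April 28, 2008 is a listed holiday. The next qualifying day is April 29, 2008.

April 29, 2008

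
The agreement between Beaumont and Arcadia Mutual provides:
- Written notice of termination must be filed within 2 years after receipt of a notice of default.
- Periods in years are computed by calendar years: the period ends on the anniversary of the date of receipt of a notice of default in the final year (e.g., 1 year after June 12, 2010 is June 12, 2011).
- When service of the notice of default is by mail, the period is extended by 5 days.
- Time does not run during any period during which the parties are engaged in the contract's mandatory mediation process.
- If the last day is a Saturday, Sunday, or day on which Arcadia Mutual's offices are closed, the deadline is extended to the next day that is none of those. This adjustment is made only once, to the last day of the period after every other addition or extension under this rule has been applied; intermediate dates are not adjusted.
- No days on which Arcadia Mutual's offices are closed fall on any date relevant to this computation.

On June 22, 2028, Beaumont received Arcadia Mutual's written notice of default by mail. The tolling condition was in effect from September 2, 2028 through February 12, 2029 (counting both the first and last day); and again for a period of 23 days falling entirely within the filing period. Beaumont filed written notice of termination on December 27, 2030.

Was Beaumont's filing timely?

Yes

2 years after June 22, 2028 is June 22, 2030.
Service was by mail, adding 5 days: June 22, 2030 + 5 days = June 27, 2030.
From September 2, 2028 through February 12, 2029 inclusive is 164 days; tolling adds 164 days: June 27, 2030 + 164 days = December 8, 2030.
Tolling adds 23 days: December 8, 2030 + 23 days = December 31, 2030.
December 31, 2030 is a Tuesday and not a day on which Arcadia Mutual's offices are closed, so no extension applies.
The deadline is December 31, 2030; the filing on December 27, 2030 is on or before that date.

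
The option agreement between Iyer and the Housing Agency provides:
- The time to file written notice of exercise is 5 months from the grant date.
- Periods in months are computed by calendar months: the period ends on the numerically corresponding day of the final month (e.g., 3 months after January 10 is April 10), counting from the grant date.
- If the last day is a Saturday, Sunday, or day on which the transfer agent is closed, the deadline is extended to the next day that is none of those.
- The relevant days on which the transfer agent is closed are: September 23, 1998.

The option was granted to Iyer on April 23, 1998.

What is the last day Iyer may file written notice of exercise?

5 months after April 23, 1998 is September 23, 1998.
September 23, 1998 is a listed holiday. The next qualifying day is September 24, 1998.

September 24, 1998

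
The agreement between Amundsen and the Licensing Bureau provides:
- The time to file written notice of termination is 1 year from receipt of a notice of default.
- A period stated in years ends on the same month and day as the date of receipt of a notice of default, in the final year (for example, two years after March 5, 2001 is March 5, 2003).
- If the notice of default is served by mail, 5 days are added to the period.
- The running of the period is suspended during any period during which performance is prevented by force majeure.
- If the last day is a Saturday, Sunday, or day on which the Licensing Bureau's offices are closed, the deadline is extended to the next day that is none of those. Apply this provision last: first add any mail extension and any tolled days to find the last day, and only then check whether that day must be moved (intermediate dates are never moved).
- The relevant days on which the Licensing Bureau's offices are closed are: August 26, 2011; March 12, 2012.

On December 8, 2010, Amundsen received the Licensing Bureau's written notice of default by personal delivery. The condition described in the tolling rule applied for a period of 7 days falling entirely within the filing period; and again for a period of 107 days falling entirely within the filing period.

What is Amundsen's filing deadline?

April 2, 2012

1 year after December 8, 2010 is December 8, 2011.
Service was not by mail, so no mail extension applies.
Tolling adds 7 days: December 8, 2011 + 7 days = December 15, 2011.
Tolling adds 107 days: December 15, 2011 + 107 days = March 31, 2012.
March 31, 2012 is Saturday; April 1, 2012 is Sunday. The next qualifying day is April 2, 2012.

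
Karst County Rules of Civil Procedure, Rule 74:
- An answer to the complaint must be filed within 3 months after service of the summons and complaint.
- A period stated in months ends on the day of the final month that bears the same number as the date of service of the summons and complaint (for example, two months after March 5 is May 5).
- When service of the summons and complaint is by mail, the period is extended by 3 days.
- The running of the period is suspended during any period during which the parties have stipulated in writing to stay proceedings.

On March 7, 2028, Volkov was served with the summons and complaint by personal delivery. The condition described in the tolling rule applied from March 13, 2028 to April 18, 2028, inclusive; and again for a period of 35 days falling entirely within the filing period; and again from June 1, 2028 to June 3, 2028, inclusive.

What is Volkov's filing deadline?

August 21, 2028

3 months after March 7, 2028 is June 7, 2028.
Service was not by mail, so no mail extension applies.
From March 13, 2028 through April 18, 2028 inclusive is 37 days; tolling adds 37 days: June 7, 2028 + 37 days = July 14, 2028.
Tolling adds 35 days: July 14, 2028 + 35 days = August 18, 2028.
From June 1, 2028 through June 3, 2028 inclusive is 3 days; tolling adds 3 days: August 18, 2028 + 3 days = August 21, 2028.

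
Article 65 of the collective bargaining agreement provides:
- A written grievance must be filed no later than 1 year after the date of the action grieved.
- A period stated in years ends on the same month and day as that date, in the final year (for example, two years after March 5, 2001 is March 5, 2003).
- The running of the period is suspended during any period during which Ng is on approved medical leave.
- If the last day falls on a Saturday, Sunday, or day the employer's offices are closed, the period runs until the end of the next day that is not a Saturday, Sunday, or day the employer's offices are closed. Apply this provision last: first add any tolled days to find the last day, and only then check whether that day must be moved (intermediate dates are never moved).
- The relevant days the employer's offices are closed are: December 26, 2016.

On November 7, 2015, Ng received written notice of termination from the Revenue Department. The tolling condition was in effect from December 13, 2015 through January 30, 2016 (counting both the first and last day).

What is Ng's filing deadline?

December 27, 2016

1 year after November 7, 2015 is November 7, 2016.
From December 13, 2015 through January 30, 2016 inclusive is 49 days; tolling adds 49 days: November 7, 2016 + 49 days = December 26, 2016.
December 26, 2016 is a listed holiday. The next qualifying day is December 27, 2016.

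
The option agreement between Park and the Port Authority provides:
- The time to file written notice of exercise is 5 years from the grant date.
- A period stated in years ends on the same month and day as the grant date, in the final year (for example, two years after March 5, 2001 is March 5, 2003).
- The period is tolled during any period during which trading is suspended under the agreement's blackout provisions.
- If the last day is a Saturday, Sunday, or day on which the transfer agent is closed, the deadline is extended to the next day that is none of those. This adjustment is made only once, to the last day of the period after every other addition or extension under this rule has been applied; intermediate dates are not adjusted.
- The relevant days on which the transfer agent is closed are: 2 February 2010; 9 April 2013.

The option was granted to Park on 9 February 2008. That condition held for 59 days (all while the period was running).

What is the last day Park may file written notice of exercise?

April 10, 2013

5 years after 9 February 2008 is February 9, 2013.
Tolling adds 59 days: February 9, 2013 + 59 days = April 9, 2013.
April 9, 2013 is a listed holiday. The next qualifying day is April 10, 2013.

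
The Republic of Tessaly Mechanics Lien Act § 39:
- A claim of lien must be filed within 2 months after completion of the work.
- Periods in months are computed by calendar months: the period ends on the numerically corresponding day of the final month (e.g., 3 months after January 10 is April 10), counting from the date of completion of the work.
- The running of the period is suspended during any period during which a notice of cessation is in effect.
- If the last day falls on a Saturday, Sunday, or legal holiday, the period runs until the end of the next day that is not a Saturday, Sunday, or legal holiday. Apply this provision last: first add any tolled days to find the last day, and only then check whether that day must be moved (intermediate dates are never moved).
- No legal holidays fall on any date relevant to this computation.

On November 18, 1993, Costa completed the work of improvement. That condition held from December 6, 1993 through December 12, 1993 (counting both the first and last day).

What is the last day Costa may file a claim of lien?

2 months after November 18, 1993 is January 18, 1994.
From December 6, 1993 through December 12, 1993 inclusive is 7 days; tolling adds 7 days: January 18, 1994 + 7 days = January 25, 1994.
January 25, 1994 is a Tuesday and not a legal holiday, so no extension applies.

January 25, 1994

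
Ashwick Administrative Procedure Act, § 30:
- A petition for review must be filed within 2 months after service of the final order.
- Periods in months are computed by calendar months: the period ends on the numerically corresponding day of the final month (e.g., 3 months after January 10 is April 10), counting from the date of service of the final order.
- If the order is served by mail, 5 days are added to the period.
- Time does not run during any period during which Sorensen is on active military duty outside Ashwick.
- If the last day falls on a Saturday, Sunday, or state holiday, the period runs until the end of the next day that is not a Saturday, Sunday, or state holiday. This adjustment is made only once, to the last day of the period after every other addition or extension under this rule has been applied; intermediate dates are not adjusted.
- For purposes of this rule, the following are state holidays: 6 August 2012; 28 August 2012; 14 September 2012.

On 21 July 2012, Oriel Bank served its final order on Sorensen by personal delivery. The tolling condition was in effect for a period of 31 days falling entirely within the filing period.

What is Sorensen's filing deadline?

2 months after 21 July 2012 is September 21, 2012.
Service was not by mail, so no mail extension applies.
Tolling adds 31 days: September 21, 2012 + 31 days = October 22, 2012.
October 22, 2012 is a Monday and not a state holiday, so no extension applies.

October 22, 2012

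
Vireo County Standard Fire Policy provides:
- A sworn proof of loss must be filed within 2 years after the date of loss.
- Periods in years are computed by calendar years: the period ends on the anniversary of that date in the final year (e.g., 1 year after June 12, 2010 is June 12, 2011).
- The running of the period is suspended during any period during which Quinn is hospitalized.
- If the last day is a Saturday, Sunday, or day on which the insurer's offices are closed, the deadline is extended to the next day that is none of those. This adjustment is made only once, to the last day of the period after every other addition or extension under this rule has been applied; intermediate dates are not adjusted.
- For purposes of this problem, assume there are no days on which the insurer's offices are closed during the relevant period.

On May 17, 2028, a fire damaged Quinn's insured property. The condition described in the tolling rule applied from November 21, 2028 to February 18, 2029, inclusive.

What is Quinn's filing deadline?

2 years after May 17, 2028 is May 17, 2030.
From November 21, 2028 through February 18, 2029 inclusive is 90 days; tolling adds 90 days: May 17, 2030 + 90 days = August 15, 2030.
August 15, 2030 is a Thursday and not a day on which the insurer's offices are closed, so no extension applies.

August 15, 2030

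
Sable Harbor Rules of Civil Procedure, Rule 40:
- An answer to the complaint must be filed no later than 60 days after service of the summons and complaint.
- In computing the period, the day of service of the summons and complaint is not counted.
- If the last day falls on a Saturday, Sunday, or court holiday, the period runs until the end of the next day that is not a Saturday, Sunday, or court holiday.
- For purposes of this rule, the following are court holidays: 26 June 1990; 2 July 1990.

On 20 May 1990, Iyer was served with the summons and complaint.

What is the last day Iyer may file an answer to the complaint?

July 19, 1990

60 days after 20 May 1990 is July 19, 1990.
July 19, 1990 is a Thursday and not a court holiday, so no extension applies.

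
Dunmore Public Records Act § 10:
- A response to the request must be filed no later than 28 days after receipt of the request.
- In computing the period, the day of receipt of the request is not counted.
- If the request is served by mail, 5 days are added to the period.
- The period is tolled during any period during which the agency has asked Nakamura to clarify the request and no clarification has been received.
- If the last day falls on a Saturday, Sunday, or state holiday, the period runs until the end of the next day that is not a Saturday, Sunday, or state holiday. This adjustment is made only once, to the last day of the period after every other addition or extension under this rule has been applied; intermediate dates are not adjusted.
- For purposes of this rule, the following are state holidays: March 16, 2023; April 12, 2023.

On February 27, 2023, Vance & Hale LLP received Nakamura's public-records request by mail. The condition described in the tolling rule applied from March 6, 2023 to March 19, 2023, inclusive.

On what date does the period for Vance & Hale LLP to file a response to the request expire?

April 17, 2023

28 days after February 27, 2023 is March 27, 2023.
Service was by mail, adding 5 days: March 27, 2023 + 5 days = April 1, 2023.
From March 6, 2023 through March 19, 2023 inclusive is 14 days; tolling adds 14 days: April 1, 2023 + 14 days = April 15, 2023.
April 15, 2023 is Saturday; April 16, 2023 is Sunday. The next qualifying day is April 17, 2023.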